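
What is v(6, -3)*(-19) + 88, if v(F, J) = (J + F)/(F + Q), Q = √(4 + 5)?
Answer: 245/3 ≈ 81.667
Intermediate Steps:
Q = 3 (Q = √9 = 3)
v(F, J) = (F + J)/(3 + F) (v(F, J) = (J + F)/(F + 3) = (F + J)/(3 + F))
v(6, -3)*(-19) + 88 = ((6 - 3)/(3 + 6))*(-19) + 88 = (3/9)*(-19) + 88 = ((⅑)*3)*(-19) + 88 = (⅓)*(-19) + 88 = -19/3 + 88 = 245/3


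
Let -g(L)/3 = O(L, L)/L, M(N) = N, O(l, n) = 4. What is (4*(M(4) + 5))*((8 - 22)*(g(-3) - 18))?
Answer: 7056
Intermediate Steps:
g(L) = -12/L
(4*(M(4) + 5))*((8 - 22)*(g(-3) - 18)) = (4*(4 + 5))*((8 - 22)*(-12/(-3) - 18)) = (4*9)*(-14*(-12*(-1/3) - 18)) = 36*(-14*(4 - 18)) = 36*(-14*(-14)) = 36*196 = 7056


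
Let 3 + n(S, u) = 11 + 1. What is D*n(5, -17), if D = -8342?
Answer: -75078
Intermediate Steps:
n(S, u) = 9 (n(S, u) = -3 + (11 + 1) = -3 + 12 = 9)
D*n(5, -17) = -8342*9 = -75078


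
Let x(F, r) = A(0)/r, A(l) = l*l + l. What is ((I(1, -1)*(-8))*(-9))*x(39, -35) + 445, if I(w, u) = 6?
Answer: 445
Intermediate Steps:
A(l) = l + l² (A(l) = l² + l = l + l²)
x(F, r) = 0 (x(F, r) = (0*(1 + 0))/r = (0*1)/r = 0/r = 0)
((I(1, -1)*(-8))*(-9))*x(39, -35) + 445 = ((6*(-8))*(-9))*0 + 445 = -48*(-9)*0 + 445 = 432*0 + 445 = 0 + 445 = 445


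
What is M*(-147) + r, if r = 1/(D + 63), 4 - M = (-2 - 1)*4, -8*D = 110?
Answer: -463340/197 ≈ -2352.0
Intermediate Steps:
D = -55/4 (D = -1/8*110 = -55/4 ≈ -13.750)
M = 16 (M = 4 - (-2 - 1)*4 = 4 - (-3)*4 = 4 - 1*(-12) = 4 + 12 = 16)
r = 4/197 (r = 1/(-55/4 + 63) = 1/(197/4) = 4/197 ≈ 0.020305)
M*(-147) + r = 16*(-147) + 4/197 = -2352 + 4/197 = -463340/197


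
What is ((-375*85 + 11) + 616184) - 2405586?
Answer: -1821266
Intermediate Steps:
((-375*85 + 11) + 616184) - 2405586 = ((-31875 + 11) + 616184) - 2405586 = (-31864 + 616184) - 2405586 = 584320 - 2405586 = -1821266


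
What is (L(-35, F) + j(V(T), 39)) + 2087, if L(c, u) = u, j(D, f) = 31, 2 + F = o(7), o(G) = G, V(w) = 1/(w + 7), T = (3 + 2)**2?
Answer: 2123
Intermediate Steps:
T = 25 (T = 5**2 = 25)
V(w) = 1/(7 + w)
F = 5 (F = -2 + 7 = 5)
(L(-35, F) + j(V(T), 39)) + 2087 = (5 + 31) + 2087 = 36 + 2087 = 2123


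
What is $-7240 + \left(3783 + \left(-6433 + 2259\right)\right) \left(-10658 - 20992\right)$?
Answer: $12367910$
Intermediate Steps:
$-7240 + \left(3783 + \left(-6433 + 2259\right)\right) \left(-10658 - 20992\right) = -7240 + \left(3783 - 4174\right) \left(-31650\right) = -7240 - -12375150 = -7240 + 12375150 = 12367910$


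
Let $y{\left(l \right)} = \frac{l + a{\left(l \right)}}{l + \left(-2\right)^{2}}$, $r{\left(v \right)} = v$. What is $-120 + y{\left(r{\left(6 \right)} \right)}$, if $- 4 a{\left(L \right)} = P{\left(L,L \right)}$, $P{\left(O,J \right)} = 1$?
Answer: $- \frac{4777}{40} \approx -119.43$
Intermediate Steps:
$a{\left(L \right)} = - \frac{1}{4}$ ($a{\left(L \right)} = \left(- \frac{1}{4}\right) 1 = - \frac{1}{4}$)
$y{\left(l \right)} = \frac{- \frac{1}{4} + l}{4 + l}$ ($y{\left(l \right)} = \frac{l - \frac{1}{4}}{l + \left(-2\right)^{2}} = \frac{- \frac{1}{4} + l}{l + 4} = \frac{- \frac{1}{4} + l}{4 + l}$)
$-120 + y{\left(r{\left(6 \right)} \right)} = -120 + \frac{- \frac{1}{4} + 6}{4 + 6} = -120 + \frac{1}{10} \cdot \frac{23}{4} = -120 + \frac{23}{40} = - \frac{4777}{40}$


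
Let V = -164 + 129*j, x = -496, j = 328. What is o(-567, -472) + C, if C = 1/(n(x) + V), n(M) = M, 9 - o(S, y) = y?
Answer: 20034613/41652 ≈ 481.00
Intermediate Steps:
o(S, y) = 9 - y
V = 42148 (V = -164 + 129*328 = -164 + 42312 = 42148)
C = 1/41652 (C = 1/(-496 + 42148) = 1/41652 ≈ 2.4008e-5)
o(-567, -472) + C = (9 - 1*(-472)) + 1/41652 = (9 + 472) + 1/41652 = 481 + 1/41652 = 20034613/41652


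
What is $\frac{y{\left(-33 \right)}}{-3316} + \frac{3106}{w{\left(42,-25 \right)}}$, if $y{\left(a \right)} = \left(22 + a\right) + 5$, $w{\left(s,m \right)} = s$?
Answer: $\frac{2574937}{34818} \approx 73.954$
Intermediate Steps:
$y{\left(a \right)} = 27 + a$
$\frac{y{\left(-33 \right)}}{-3316} + \frac{3106}{w{\left(42,-25 \right)}} = \frac{27 - 33}{-3316} + \frac{3106}{42} = \left(-6\right) \left(- \frac{1}{3316}\right) + 3106 \cdot \frac{1}{42} = \frac{3}{1658} + \frac{1553}{21} = \frac{2574937}{34818}$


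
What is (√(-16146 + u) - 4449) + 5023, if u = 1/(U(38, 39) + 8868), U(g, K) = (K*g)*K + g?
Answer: 574 + I*√4490024602327/16676 ≈ 574.0 + 127.07*I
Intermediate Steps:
U(g, K) = g + g*K² (U(g, K) = g*K² + g = g + g*K²)
u = 1/66704 (u = 1/(38*(1 + 39²) + 8868) = 1/(38*(1 + 1521) + 8868) = 1/(38*1522 + 8868) = 1/(57836 + 8868) = 1/66704 ≈ 1.4992e-5)
(√(-16146 + u) - 4449) + 5023 = (√(-16146 + 1/66704) - 4449) + 5023 = (√(-1077002783/66704) - 4449) + 5023 = (I*√4490024602327/16676 - 4449) + 5023 = (-4449 + I*√4490024602327/16676) + 5023 = 574 + I*√4490024602327/16676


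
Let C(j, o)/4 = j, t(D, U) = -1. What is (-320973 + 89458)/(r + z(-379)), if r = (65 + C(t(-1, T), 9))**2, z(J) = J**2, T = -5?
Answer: -231515/147362 ≈ -1.5711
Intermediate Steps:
C(j, o) = 4*j
r = 3721 (r = (65 + 4*(-1))**2 = (65 - 4)**2 = 61**2 = 3721)
(-320973 + 89458)/(r + z(-379)) = (-320973 + 89458)/(3721 + (-379)**2) = -231515/(3721 + 143641) = -231515/147362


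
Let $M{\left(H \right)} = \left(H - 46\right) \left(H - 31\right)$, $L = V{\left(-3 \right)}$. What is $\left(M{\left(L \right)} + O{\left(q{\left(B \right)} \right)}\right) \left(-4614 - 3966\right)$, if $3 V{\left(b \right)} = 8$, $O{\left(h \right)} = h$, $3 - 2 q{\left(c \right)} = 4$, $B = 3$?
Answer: $- \frac{31590130}{3} \approx -1.053 \cdot 10^{7}$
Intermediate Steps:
$q{\left(c \right)} = - \frac{1}{2}$ ($q{\left(c \right)} = \frac{3}{2} - 2 = - \frac{1}{2}$)
$V{\left(b \right)} = \frac{8}{3}$ ($V{\left(b \right)} = \frac{1}{3} \cdot 8 = \frac{8}{3}$)
$L = \frac{8}{3} \approx 2.6667$
$M{\left(H \right)} = \left(-46 + H\right) \left(-31 + H\right)$
$\left(M{\left(L \right)} + O{\left(q{\left(B \right)} \right)}\right) \left(-4614 - 3966\right) = \left(\left(1426 + \left(\frac{8}{3}\right)^{2} - \frac{616}{3}\right) - \frac{1}{2}\right) \left(-4614 - 3966\right) = \left(\left(1426 + \frac{64}{9} - \frac{616}{3}\right) - \frac{1}{2}\right) \left(-8580\right) = \left(\frac{11050}{9} - \frac{1}{2}\right) \left(-8580\right) = \frac{22091}{18} \left(-8580\right) = - \frac{31590130}{3}$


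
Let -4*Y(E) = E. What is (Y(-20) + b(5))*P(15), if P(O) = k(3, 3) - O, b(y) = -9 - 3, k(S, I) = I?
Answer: 84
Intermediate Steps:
Y(E) = -E/4
b(y) = -12
P(O) = 3 - O
(Y(-20) + b(5))*P(15) = (-¼*(-20) - 12)*(3 - 1*15) = (5 - 12)*(3 - 15) = -7*(-12) = 84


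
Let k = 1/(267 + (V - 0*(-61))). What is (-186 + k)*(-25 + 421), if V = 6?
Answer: -6702564/91 ≈ -73655.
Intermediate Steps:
k = 1/273 (k = 1/(267 + (6 - 0*(-61))) = 1/(267 + (6 - 1*0)) = 1/(267 + (6 + 0)) = 1/(267 + 6) = 1/273 ≈ 0.0036630)
(-186 + k)*(-25 + 421) = (-186 + 1/273)*(-25 + 421) = -50777/273*396 = -6702564/91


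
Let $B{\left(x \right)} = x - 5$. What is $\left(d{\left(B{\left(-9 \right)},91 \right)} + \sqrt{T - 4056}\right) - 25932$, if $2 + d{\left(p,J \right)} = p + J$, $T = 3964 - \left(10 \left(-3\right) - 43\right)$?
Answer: $-25857 + i \sqrt{19} \approx -25857.0 + 4.3589 i$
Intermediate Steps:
$B{\left(x \right)} = -5 + x$ ($B{\left(x \right)} = x - 5 = -5 + x$)
$T = 4037$ ($T = 3964 - \left(-30 - 43\right) = 3964 - -73 = 3964 + 73 = 4037$)
$d{\left(p,J \right)} = -2 + J + p$ ($d{\left(p,J \right)} = -2 + \left(p + J\right) = -2 + \left(J + p\right) = -2 + J + p$)
$\left(d{\left(B{\left(-9 \right)},91 \right)} + \sqrt{T - 4056}\right) - 25932 = \left(\left(-2 + 91 - 14\right) + \sqrt{4037 - 4056}\right) - 25932 = \left(\left(-2 + 91 - 14\right) + \sqrt{-19}\right) - 25932 = \left(75 + i \sqrt{19}\right) - 25932 = -25857 + i \sqrt{19}$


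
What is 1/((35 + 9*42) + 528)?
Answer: 1/941 ≈ 0.0010627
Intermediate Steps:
1/((35 + 9*42) + 528) = 1/((35 + 378) + 528) = 1/(413 + 528) = 1/941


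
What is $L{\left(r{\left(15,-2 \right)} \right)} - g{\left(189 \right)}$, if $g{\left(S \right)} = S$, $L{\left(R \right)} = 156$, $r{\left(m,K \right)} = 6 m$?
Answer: $-33$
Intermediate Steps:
$L{\left(r{\left(15,-2 \right)} \right)} - g{\left(189 \right)} = 156 - 189 = -33$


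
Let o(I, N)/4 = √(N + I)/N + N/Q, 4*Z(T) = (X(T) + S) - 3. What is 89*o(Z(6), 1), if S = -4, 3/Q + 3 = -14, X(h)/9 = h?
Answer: -6052/3 + 178*√51 ≈ -746.16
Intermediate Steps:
X(h) = 9*h
Q = -3/17 (Q = 3/(-3 - 14) = 3/(-17) = 3*(-1/17) = -3/17 ≈ -0.17647)
Z(T) = -7/4 + 9*T/4 (Z(T) = ((9*T - 4) - 3)/4 = ((-4 + 9*T) - 3)/4 = (-7 + 9*T)/4 = -7/4 + 9*T/4)
o(I, N) = -68*N/3 + 4*√(I + N)/N (o(I, N) = 4*(√(N + I)/N + N/(-3/17)) = 4*(√(I + N)/N + N*(-17/3)) = 4*(√(I + N)/N - 17*N/3) = 4*(-17*N/3 + √(I + N)/N) = -68*N/3 + 4*√(I + N)/N)
89*o(Z(6), 1) = 89*(-68/3*1 + 4*√((-7/4 + (9/4)*6) + 1)/1) = 89*(-68/3 + 4*1*√((-7/4 + 27/2) + 1)) = 89*(-68/3 + 4*1*√(47/4 + 1)) = 89*(-68/3 + 4*1*√(51/4)) = 89*(-68/3 + 4*1*(√51/2)) = 89*(-68/3 + 2*√51) = -6052/3 + 178*√51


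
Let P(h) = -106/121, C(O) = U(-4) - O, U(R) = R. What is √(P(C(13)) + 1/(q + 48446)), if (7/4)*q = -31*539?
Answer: I*√17819895574/142626 ≈ 0.93595*I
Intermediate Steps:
q = -9548 (q = 4*(-31*539)/7 = (4/7)*(-16709) = -9548)
C(O) = -4 - O
P(h) = -106/121 (P(h) = -106*1/121 = -106/121)
√(P(C(13)) + 1/(q + 48446)) = √(-106/121 + 1/(-9548 + 48446)) = √(-106/121 + 1/38898) = √(-4123067/4706658) = I*√17819895574/142626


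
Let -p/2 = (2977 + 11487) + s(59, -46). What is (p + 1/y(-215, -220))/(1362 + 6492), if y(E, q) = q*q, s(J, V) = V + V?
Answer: -463736533/126711200 ≈ -3.6598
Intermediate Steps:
s(J, V) = 2*V
y(E, q) = q²
p = -28744 (p = -2*((2977 + 11487) + 2*(-46)) = -2*(14464 - 92) = -2*14372 = -28744)
(p + 1/y(-215, -220))/(1362 + 6492) = (-28744 + 1/((-220)²))/(1362 + 6492) = (-28744 + 1/48400)/7854 = (-28744 + 1/48400)*(1/7854) = -1391209599/48400*1/7854 = -463736533/126711200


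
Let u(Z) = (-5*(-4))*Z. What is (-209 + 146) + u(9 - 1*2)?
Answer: 77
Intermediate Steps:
u(Z) = 20*Z
(-209 + 146) + u(9 - 1*2) = (-209 + 146) + 20*(9 - 1*2) = -63 + 20*(9 - 2) = -63 + 20*7 = -63 + 140 = 77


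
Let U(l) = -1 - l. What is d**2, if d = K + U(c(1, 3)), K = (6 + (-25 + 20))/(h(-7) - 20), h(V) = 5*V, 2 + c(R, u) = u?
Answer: 12321/3025 ≈ 4.0731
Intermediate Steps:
c(R, u) = -2 + u
K = -1/55 (K = (6 + (-25 + 20))/(5*(-7) - 20) = (6 - 5)/(-35 - 20) = 1/(-55) = 1*(-1/55) = -1/55 ≈ -0.018182)
d = -111/55 (d = -1/55 + (-1 - (-2 + 3)) = -1/55 + (-1 - 1*1) = -1/55 + (-1 - 1) = -1/55 - 2 = -111/55 ≈ -2.0182)
d**2 = (-111/55)**2 = 12321/3025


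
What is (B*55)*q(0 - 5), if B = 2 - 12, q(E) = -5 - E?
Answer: 0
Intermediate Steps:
B = -10
(B*55)*q(0 - 5) = (-10*55)*(-5 - (0 - 5)) = -550*(-5 - 1*(-5)) = -550*(-5 + 5) = -550*0 = 0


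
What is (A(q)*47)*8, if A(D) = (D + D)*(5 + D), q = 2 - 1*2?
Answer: 0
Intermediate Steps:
q = 0 (q = 2 - 2 = 0)
A(D) = 2*D*(5 + D) (A(D) = (2*D)*(5 + D) = 2*D*(5 + D))
(A(q)*47)*8 = ((2*0*(5 + 0))*47)*8 = ((2*0*5)*47)*8 = (0*47)*8 = 0*8 = 0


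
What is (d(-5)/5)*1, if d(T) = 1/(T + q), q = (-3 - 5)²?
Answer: 1/295 ≈ 0.0033898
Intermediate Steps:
q = 64 (q = (-8)² = 64)
d(T) = 1/(64 + T) (d(T) = 1/(T + 64) = 1/(64 + T))
(d(-5)/5)*1 = (1/((64 - 5)*5))*1 = ((⅕)/59)*1 = ((1/59)*(⅕))*1 = (1/295)*1 = 1/295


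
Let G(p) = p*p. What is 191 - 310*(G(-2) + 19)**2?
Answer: -163799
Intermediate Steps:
G(p) = p**2
191 - 310*(G(-2) + 19)**2 = 191 - 310*((-2)**2 + 19)**2 = 191 - 310*(4 + 19)**2 = 191 - 310*23**2 = 191 - 310*529 = 191 - 163990 = -163799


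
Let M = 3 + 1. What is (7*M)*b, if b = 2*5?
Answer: 280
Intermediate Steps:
M = 4
b = 10
(7*M)*b = (7*4)*10 = 28*10 = 280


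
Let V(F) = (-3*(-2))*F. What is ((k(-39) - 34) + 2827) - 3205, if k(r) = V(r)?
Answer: -646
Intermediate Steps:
V(F) = 6*F
k(r) = 6*r
((k(-39) - 34) + 2827) - 3205 = ((6*(-39) - 34) + 2827) - 3205 = ((-234 - 34) + 2827) - 3205 = (-268 + 2827) - 3205 = 2559 - 3205 = -646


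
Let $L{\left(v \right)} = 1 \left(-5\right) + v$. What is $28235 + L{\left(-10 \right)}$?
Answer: $28220$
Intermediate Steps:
$L{\left(v \right)} = -5 + v$
$28235 + L{\left(-10 \right)} = 28235 - 15 = 28220$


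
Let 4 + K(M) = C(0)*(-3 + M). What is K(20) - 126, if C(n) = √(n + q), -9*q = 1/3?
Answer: -130 + 17*I*√3/9 ≈ -130.0 + 3.2717*I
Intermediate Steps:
q = -1/27 (q = -1/(9*3) = -⅑*⅓ = -1/27 ≈ -0.037037)
C(n) = √(-1/27 + n) (C(n) = √(n - 1/27) = √(-1/27 + n))
K(M) = -4 + I*√3*(-3 + M)/9 (K(M) = -4 + (√(-3 + 81*0)/9)*(-3 + M) = -4 + (√(-3 + 0)/9)*(-3 + M) = -4 + (√(-3)/9)*(-3 + M) = -4 + ((I*√3)/9)*(-3 + M) = -4 + (I*√3/9)*(-3 + M) = -4 + I*√3*(-3 + M)/9)
K(20) - 126 = (-4 - I*√3/3 + (⅑)*I*20*√3) - 126 = (-4 - I*√3/3 + 20*I*√3/9) - 126 = (-4 + 17*I*√3/9) - 126 = -130 + 17*I*√3/9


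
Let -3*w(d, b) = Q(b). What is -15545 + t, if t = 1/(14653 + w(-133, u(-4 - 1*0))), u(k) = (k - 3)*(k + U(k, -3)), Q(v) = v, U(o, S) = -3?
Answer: -682580947/43910 ≈ -15545.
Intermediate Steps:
u(k) = (-3 + k)**2 (u(k) = (k - 3)*(k - 3) = (-3 + k)*(-3 + k) = (-3 + k)**2)
w(d, b) = -b/3
t = 3/43910 (t = 1/(14653 - (9 + (-4 - 1*0)**2 - 6*(-4 - 1*0))/3) = 1/(14653 - (9 + (-4 + 0)**2 - 6*(-4 + 0))/3) = 1/(14653 - (9 + (-4)**2 - 6*(-4))/3) = 1/(14653 - (9 + 16 + 24)/3) = 1/(14653 - 1/3*49) = 1/(14653 - 49/3) = 1/(43910/3) = 3/43910 ≈ 6.8322e-5)
-15545 + t = -15545 + 3/43910 = -682580947/43910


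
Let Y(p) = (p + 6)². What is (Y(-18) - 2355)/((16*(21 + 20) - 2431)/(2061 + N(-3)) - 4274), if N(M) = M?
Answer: 4550238/8797667 ≈ 0.51721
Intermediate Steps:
Y(p) = (6 + p)²
(Y(-18) - 2355)/((16*(21 + 20) - 2431)/(2061 + N(-3)) - 4274) = ((6 - 18)² - 2355)/((16*(21 + 20) - 2431)/(2061 - 3) - 4274) = ((-12)² - 2355)/((16*41 - 2431)/2058 - 4274) = (144 - 2355)/((656 - 2431)*(1/2058) - 4274) = -2211/(-1775*1/2058 - 4274) = -2211/(-1775/2058 - 4274) = -2211/(-8797667/2058) = -2211*(-2058/8797667) = 4550238/8797667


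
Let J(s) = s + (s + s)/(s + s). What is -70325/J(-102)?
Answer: 70325/101 ≈ 696.29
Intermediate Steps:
J(s) = 1 + s (J(s) = s + (2*s)/((2*s)) = s + (2*s)*(1/(2*s)) = s + 1 = 1 + s)
-70325/J(-102) = -70325/(1 - 102) = -70325/(-101) = -70325*(-1/101) = 70325/101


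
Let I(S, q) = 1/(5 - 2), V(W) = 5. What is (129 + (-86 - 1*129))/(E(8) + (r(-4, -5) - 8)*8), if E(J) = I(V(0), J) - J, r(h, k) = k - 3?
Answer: 258/407 ≈ 0.63391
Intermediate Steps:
I(S, q) = ⅓ (I(S, q) = 1/3 = ⅓)
r(h, k) = -3 + k
E(J) = ⅓ - J
(129 + (-86 - 1*129))/(E(8) + (r(-4, -5) - 8)*8) = (129 + (-86 - 1*129))/((⅓ - 1*8) + ((-3 - 5) - 8)*8) = (129 + (-86 - 129))/((⅓ - 8) + (-8 - 8)*8) = (129 - 215)/(-23/3 - 16*8) = -86/(-23/3 - 128) = -86/(-407/3) = -86*(-3/407) = 258/407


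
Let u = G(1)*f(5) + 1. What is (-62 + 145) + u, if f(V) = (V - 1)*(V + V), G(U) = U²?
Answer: 124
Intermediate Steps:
f(V) = 2*V*(-1 + V) (f(V) = (-1 + V)*(2*V) = 2*V*(-1 + V))
u = 41 (u = 1²*(2*5*(-1 + 5)) + 1 = 1*(2*5*4) + 1 = 1*40 + 1 = 40 + 1 = 41)
(-62 + 145) + u = (-62 + 145) + 41 = 83 + 41 = 124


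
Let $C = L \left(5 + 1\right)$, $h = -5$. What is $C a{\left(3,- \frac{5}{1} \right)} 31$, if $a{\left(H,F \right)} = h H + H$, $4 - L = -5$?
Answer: $-20088$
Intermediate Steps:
$L = 9$ ($L = 4 - -5 = 4 + 5 = 9$)
$C = 54$ ($C = 9 \left(5 + 1\right) = 9 \cdot 6 = 54$)
$a{\left(H,F \right)} = - 4 H$ ($a{\left(H,F \right)} = - 5 H + H = - 4 H$)
$C a{\left(3,- \frac{5}{1} \right)} 31 = 54 \left(\left(-4\right) 3\right) 31 = 54 \left(-12\right) 31 = \left(-648\right) 31 = -20088$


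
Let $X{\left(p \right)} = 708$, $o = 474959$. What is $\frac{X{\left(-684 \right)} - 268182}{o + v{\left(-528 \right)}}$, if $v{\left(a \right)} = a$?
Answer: $- \frac{267474}{474431} \approx -0.56378$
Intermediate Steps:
$\frac{X{\left(-684 \right)} - 268182}{o + v{\left(-528 \right)}} = \frac{708 - 268182}{474959 - 528} = - \frac{267474}{474431}$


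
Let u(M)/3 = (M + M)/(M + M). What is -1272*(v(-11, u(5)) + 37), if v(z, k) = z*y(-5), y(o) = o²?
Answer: 302736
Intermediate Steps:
u(M) = 3 (u(M) = 3*((M + M)/(M + M)) = 3*((2*M)/((2*M))) = 3*((2*M)*(1/(2*M))) = 3*1 = 3)
v(z, k) = 25*z (v(z, k) = z*(-5)² = z*25 = 25*z)
-1272*(v(-11, u(5)) + 37) = -1272*(25*(-11) + 37) = -1272*(-275 + 37) = -1272*(-238) = 302736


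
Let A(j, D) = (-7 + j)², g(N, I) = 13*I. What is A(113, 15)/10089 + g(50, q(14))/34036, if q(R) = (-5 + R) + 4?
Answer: 384133537/343389204 ≈ 1.1187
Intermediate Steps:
q(R) = -1 + R
A(113, 15)/10089 + g(50, q(14))/34036 = (-7 + 113)²/10089 + (13*(-1 + 14))/34036 = 106²*(1/10089) + (13*13)*(1/34036) = 11236*(1/10089) + 169*(1/34036) = 11236/10089 + 169/34036 = 384133537/343389204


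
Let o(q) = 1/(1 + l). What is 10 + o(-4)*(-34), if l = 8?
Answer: 56/9 ≈ 6.2222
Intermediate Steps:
o(q) = ⅑ (o(q) = 1/(1 + 8) = 1/9 = ⅑)
10 + o(-4)*(-34) = 10 + (⅑)*(-34) = 10 - 34/9 = 56/9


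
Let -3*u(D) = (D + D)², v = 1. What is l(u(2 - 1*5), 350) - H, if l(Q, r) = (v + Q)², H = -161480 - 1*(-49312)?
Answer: 112289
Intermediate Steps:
u(D) = -4*D²/3 (u(D) = -(D + D)²/3 = -4*D²/3)
H = -112168 (H = -161480 + 49312 = -112168)
l(Q, r) = (1 + Q)²
l(u(2 - 1*5), 350) - H = (1 - 4*(2 - 1*5)²/3)² - 1*(-112168) = (1 - 4*(2 - 5)²/3)² + 112168 = (1 - 4/3*(-3)²)² + 112168 = (1 - 4/3*9)² + 112168 = (1 - 12)² + 112168 = (-11)² + 112168 = 121 + 112168 = 112289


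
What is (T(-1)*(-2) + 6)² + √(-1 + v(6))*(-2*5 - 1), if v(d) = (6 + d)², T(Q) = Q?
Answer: 64 - 11*√143 ≈ -67.541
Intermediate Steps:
(T(-1)*(-2) + 6)² + √(-1 + v(6))*(-2*5 - 1) = (-1*(-2) + 6)² + √(-1 + (6 + 6)²)*(-2*5 - 1) = (2 + 6)² + √(-1 + 12²)*(-10 - 1) = 8² + √(-1 + 144)*(-11) = 64 + √143*(-11) = 64 - 11*√143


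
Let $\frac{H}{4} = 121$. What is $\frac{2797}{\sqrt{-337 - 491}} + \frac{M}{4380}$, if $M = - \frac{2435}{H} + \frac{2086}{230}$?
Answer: $\frac{74929}{81263600} - \frac{2797 i \sqrt{23}}{138} \approx 0.00092205 - 97.203 i$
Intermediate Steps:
$H = 484$ ($H = 4 \cdot 121 = 484$)
$M = \frac{224787}{55660}$ ($M = - \frac{2435}{484} + \frac{2086}{230} = \left(-2435\right) \frac{1}{484} + 2086 \cdot \frac{1}{230} = - \frac{2435}{484} + \frac{1043}{115} = \frac{224787}{55660} \approx 4.0386$)
$\frac{2797}{\sqrt{-337 - 491}} + \frac{M}{4380} = \frac{2797}{\sqrt{-337 - 491}} + \frac{224787}{55660 \cdot 4380} = \frac{2797}{\sqrt{-828}} + \frac{224787}{55660} \cdot \frac{1}{4380} = \frac{2797}{6 i \sqrt{23}} + \frac{74929}{81263600} = 2797 \left(- \frac{i \sqrt{23}}{138}\right) + \frac{74929}{81263600} = - \frac{2797 i \sqrt{23}}{138} + \frac{74929}{81263600} = \frac{74929}{81263600} - \frac{2797 i \sqrt{23}}{138}$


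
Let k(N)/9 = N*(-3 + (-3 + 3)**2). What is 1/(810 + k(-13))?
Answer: 1/1161 ≈ 0.00086133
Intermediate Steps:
k(N) = -27*N (k(N) = 9*(N*(-3 + (-3 + 3)**2)) = 9*(N*(-3 + 0**2)) = 9*(N*(-3 + 0)) = 9*(N*(-3)) = 9*(-3*N) = -27*N)
1/(810 + k(-13)) = 1/(810 - 27*(-13)) = 1/(810 + 351) = 1/1161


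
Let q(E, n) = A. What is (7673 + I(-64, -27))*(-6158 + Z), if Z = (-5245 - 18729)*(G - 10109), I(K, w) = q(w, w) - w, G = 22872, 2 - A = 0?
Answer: -2356706636640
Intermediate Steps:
A = 2 (A = 2 - 1*0 = 2 + 0 = 2)
q(E, n) = 2
I(K, w) = 2 - w
Z = -305980162 (Z = (-5245 - 18729)*(22872 - 10109) = -23974*12763 = -305980162)
(7673 + I(-64, -27))*(-6158 + Z) = (7673 + (2 - 1*(-27)))*(-6158 - 305980162) = (7673 + (2 + 27))*(-305986320) = (7673 + 29)*(-305986320) = 7702*(-305986320) = -2356706636640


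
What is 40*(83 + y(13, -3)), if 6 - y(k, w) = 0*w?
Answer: 3560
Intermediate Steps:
y(k, w) = 6 (y(k, w) = 6 - 0*w = 6 - 1*0 = 6 + 0 = 6)
40*(83 + y(13, -3)) = 40*(83 + 6) = 40*89 = 3560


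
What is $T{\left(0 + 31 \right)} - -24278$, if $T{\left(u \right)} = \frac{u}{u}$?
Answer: $24279$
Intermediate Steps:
$T{\left(u \right)} = 1$
$T{\left(0 + 31 \right)} - -24278 = 1 - -24278 = 1 + 24278 = 24279$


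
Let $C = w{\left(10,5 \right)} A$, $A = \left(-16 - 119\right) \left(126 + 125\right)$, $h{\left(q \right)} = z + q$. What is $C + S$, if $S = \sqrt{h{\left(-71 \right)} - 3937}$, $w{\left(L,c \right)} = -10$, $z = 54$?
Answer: $338850 + i \sqrt{3954} \approx 3.3885 \cdot 10^{5} + 62.881 i$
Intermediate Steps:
$h{\left(q \right)} = 54 + q$
$S = i \sqrt{3954}$ ($S = \sqrt{\left(54 - 71\right) - 3937} = \sqrt{-17 - 3937} = \sqrt{-3954} = i \sqrt{3954} \approx 62.881 i$)
$A = -33885$ ($A = \left(-135\right) 251 = -33885$)
$C = 338850$ ($C = \left(-10\right) \left(-33885\right) = 338850$)
$C + S = 338850 + i \sqrt{3954}$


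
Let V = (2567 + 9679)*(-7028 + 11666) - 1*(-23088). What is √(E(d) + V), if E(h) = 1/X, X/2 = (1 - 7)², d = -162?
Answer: √8182085186/12 ≈ 7537.9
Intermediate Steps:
X = 72 (X = 2*(1 - 7)² = 2*(-6)² = 2*36 = 72)
E(h) = 1/72
V = 56820036 (V = 12246*4638 + 23088 = 56796948 + 23088 = 56820036)
√(E(d) + V) = √(1/72 + 56820036) = √(4091042593/72) = √8182085186/12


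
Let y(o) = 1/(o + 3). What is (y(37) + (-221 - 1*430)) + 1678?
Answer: 41081/40 ≈ 1027.0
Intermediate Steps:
y(o) = 1/(3 + o)
(y(37) + (-221 - 1*430)) + 1678 = (1/(3 + 37) + (-221 - 1*430)) + 1678 = (1/40 + (-221 - 430)) + 1678 = (1/40 - 651) + 1678 = -26039/40 + 1678 = 41081/40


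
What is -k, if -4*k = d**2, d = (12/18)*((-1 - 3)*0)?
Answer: 0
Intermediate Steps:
d = 0 (d = (12*(1/18))*(-4*0) = (2/3)*0 = 0)
k = 0 (k = -1/4*0**2 = -1/4*0 = 0)
-k = -1*0 = 0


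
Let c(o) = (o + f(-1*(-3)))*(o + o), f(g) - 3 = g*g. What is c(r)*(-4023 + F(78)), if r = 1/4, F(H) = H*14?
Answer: -143619/8 ≈ -17952.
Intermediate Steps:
F(H) = 14*H
f(g) = 3 + g² (f(g) = 3 + g*g = 3 + g²)
r = ¼ ≈ 0.25000
c(o) = 2*o*(12 + o) (c(o) = (o + (3 + (-1*(-3))²))*(o + o) = (o + (3 + 3²))*(2*o) = (o + (3 + 9))*(2*o) = (o + 12)*(2*o) = (12 + o)*(2*o) = 2*o*(12 + o))
c(r)*(-4023 + F(78)) = (2*(¼)*(12 + ¼))*(-4023 + 14*78) = (2*(¼)*(49/4))*(-4023 + 1092) = (49/8)*(-2931) = -143619/8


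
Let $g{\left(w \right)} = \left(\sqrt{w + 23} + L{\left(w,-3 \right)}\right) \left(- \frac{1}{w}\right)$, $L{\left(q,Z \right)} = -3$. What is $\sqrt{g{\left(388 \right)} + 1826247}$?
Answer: $\frac{\sqrt{68732632383 - 97 \sqrt{411}}}{194} \approx 1351.4$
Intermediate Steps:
$g{\left(w \right)} = - \frac{-3 + \sqrt{23 + w}}{w}$ ($g{\left(w \right)} = \left(\sqrt{w + 23} - 3\right) \left(- \frac{1}{w}\right) = \left(\sqrt{23 + w} - 3\right) \left(- \frac{1}{w}\right) = \left(-3 + \sqrt{23 + w}\right) \left(- \frac{1}{w}\right) = - \frac{-3 + \sqrt{23 + w}}{w}$)
$\sqrt{g{\left(388 \right)} + 1826247} = \sqrt{\frac{3 - \sqrt{23 + 388}}{388} + 1826247} = \sqrt{\frac{3 - \sqrt{411}}{388} + 1826247} = \sqrt{\left(\frac{3}{388} - \frac{\sqrt{411}}{388}\right) + 1826247} = \sqrt{\frac{708583839}{388} - \frac{\sqrt{411}}{388}}$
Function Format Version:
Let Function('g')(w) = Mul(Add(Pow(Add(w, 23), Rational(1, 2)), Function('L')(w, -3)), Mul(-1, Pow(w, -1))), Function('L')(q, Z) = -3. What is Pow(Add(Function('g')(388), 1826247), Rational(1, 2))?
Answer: Mul(Rational(1, 194), Pow(Add(68732632383, Mul(-97, Pow(411, Rational(1, 2)))), Rational(1, 2))) ≈ 1351.4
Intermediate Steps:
Function('g')(w) = Mul(-1, Pow(w, -1), Add(-3, Pow(Add(23, w), Rational(1, 2)))) (Function('g')(w) = Mul(Add(Pow(Add(w, 23), Rational(1, 2)), -3), Mul(-1, Pow(w, -1))) = Mul(Add(Pow(Add(23, w), Rational(1, 2)), -3), Mul(-1, Pow(w, -1))) = Mul(Add(-3, Pow(Add(23, w), Rational(1, 2))), Mul(-1, Pow(w, -1))) = Mul(-1, Pow(w, -1), Add(-3, Pow(Add(23, w), Rational(1, 2)))))
Pow(Add(Function('g')(388), 1826247), Rational(1, 2)) = Pow(Add(Mul(Pow(388, -1), Add(3, Mul(-1, Pow(Add(23, 388), Rational(1, 2))))), 1826247), Rational(1, 2)) = Pow(Add(Mul(Rational(1, 388), Add(3, Mul(-1, Pow(411, Rational(1, 2))))), 1826247), Rational(1, 2)) = Pow(Add(Add(Rational(3, 388), Mul(Rational(-1, 388), Pow(411, Rational(1, 2)))), 1826247), Rational(1, 2)) = Pow(Add(Rational(708583839, 388), Mul(Rational(-1, 388), Pow(411, Rational(1, 2)))), Rational(1, 2))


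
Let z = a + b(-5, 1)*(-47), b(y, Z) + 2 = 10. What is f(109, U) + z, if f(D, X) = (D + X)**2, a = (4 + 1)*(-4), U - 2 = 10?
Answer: 14245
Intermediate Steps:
U = 12 (U = 2 + 10 = 12)
b(y, Z) = 8 (b(y, Z) = -2 + 10 = 8)
a = -20 (a = 5*(-4) = -20)
z = -396 (z = -20 + 8*(-47) = -20 - 376 = -396)
f(109, U) + z = (109 + 12)**2 - 396 = 121**2 - 396 = 14641 - 396 = 14245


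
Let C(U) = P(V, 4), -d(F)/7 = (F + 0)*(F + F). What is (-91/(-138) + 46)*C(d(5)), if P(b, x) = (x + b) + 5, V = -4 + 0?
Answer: 32195/138 ≈ 233.30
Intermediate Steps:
V = -4
P(b, x) = 5 + b + x (P(b, x) = (b + x) + 5 = 5 + b + x)
d(F) = -14*F² (d(F) = -7*(F + 0)*(F + F) = -7*F*2*F = -14*F²)
C(U) = 5 (C(U) = 5 - 4 + 4 = 5)
(-91/(-138) + 46)*C(d(5)) = (-91/(-138) + 46)*5 = (-91*(-1/138) + 46)*5 = (91/138 + 46)*5 = (6439/138)*5 = 32195/138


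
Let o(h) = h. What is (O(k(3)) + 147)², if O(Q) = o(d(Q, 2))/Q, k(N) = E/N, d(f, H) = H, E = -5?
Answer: 531441/25 ≈ 21258.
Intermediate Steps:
k(N) = -5/N
O(Q) = 2/Q
(O(k(3)) + 147)² = (2/((-5/3)) + 147)² = (2/((-5*⅓)) + 147)² = (2/(-5/3) + 147)² = (2*(-⅗) + 147)² = (-6/5 + 147)² = (729/5)² = 531441/25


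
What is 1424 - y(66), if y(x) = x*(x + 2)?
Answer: -3064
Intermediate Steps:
y(x) = x*(2 + x)
1424 - y(66) = 1424 - 66*(2 + 66) = 1424 - 66*68 = 1424 - 1*4488 = 1424 - 4488 = -3064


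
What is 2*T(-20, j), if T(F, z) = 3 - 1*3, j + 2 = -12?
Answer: 0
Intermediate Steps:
j = -14 (j = -2 - 12 = -14)
T(F, z) = 0 (T(F, z) = 3 - 3 = 0)
2*T(-20, j) = 2*0 = 0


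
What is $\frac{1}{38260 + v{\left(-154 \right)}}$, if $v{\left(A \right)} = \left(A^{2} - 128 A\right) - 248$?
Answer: $\frac{1}{81440} \approx 1.2279 \cdot 10^{-5}$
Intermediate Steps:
$v{\left(A \right)} = -248 + A^{2} - 128 A$
$\frac{1}{38260 + v{\left(-154 \right)}} = \frac{1}{38260 - \left(-19464 - 23716\right)} = \frac{1}{38260 + \left(-248 + 23716 + 19712\right)} = \frac{1}{38260 + 43180} = \frac{1}{81440}$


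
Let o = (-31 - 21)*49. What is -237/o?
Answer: 237/2548 ≈ 0.093014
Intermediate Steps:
o = -2548 (o = -52*49 = -2548)
-237/o = -237/(-2548) = -237*(-1/2548) = 237/2548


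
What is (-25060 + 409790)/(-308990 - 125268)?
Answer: -192365/217129 ≈ -0.88595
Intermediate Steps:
(-25060 + 409790)/(-308990 - 125268) = 384730/(-434258) = 384730*(-1/434258) = -192365/217129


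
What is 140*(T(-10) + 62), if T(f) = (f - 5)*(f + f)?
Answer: 50680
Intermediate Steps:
T(f) = 2*f*(-5 + f) (T(f) = (-5 + f)*(2*f) = 2*f*(-5 + f))
140*(T(-10) + 62) = 140*(2*(-10)*(-5 - 10) + 62) = 140*(2*(-10)*(-15) + 62) = 140*(300 + 62) = 140*362 = 50680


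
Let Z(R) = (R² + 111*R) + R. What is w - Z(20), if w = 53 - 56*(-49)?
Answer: 157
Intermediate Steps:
w = 2797 (w = 53 + 2744 = 2797)
Z(R) = R² + 112*R
w - Z(20) = 2797 - 20*(112 + 20) = 2797 - 20*132 = 2797 - 1*2640 = 2797 - 2640 = 157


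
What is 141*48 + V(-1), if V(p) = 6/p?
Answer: 6762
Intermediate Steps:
141*48 + V(-1) = 141*48 + 6/(-1) = 6768 + 6*(-1) = 6768 - 6 = 6762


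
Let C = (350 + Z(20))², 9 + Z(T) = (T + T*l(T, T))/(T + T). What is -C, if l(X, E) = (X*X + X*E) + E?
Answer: -2259009/4 ≈ -5.6475e+5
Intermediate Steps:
l(X, E) = E + X² + E*X (l(X, E) = (X² + E*X) + E = E + X² + E*X)
Z(T) = -9 + (T + T*(T + 2*T²))/(2*T) (Z(T) = -9 + (T + T*(T + T² + T*T))/(T + T) = -9 + (T + T*(T + T² + T²))/((2*T)) = -9 + (T + T*(T + 2*T²))*(1/(2*T)) = -9 + (T + T*(T + 2*T²))/(2*T))
C = 2259009/4 (C = (350 + (-17/2 + 20² + (½)*20))² = (350 + (-17/2 + 400 + 10))² = (350 + 803/2)² = (1503/2)² = 2259009/4 ≈ 5.6475e+5)
-C = -1*2259009/4 = -2259009/4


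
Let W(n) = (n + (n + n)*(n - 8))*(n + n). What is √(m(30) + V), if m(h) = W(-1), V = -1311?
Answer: I*√1345 ≈ 36.674*I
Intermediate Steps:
W(n) = 2*n*(n + 2*n*(-8 + n)) (W(n) = (n + (2*n)*(-8 + n))*(2*n) = (n + 2*n*(-8 + n))*(2*n) = 2*n*(n + 2*n*(-8 + n)))
m(h) = -34 (m(h) = (-1)²*(-30 + 4*(-1)) = 1*(-30 - 4) = 1*(-34) = -34)
√(m(30) + V) = √(-34 - 1311) = √(-1345) = I*√1345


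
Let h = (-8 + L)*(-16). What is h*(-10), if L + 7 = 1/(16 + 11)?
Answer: -64640/27 ≈ -2394.1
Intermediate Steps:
L = -188/27 (L = -7 + 1/(16 + 11) = -7 + 1/27 = -188/27 ≈ -6.9630)
h = 6464/27 (h = (-8 - 188/27)*(-16) = -404/27*(-16) = 6464/27 ≈ 239.41)
h*(-10) = (6464/27)*(-10) = -64640/27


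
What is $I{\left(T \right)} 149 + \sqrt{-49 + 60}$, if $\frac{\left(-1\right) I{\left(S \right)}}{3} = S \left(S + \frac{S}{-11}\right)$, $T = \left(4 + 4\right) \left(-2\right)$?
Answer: $- \frac{1144320}{11} + \sqrt{11} \approx -1.0403 \cdot 10^{5}$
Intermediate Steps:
$T = -16$ ($T = 8 \left(-2\right) = -16$)
$I{\left(S \right)} = - \frac{30 S^{2}}{11}$ ($I{\left(S \right)} = - 3 S \left(S + \frac{S}{-11}\right) = - 3 S \left(S + S \left(- \frac{1}{11}\right)\right) = - 3 S \left(S - \frac{S}{11}\right) = - 3 S \frac{10 S}{11} = - 3 \frac{10 S^{2}}{11} = - \frac{30 S^{2}}{11}$)
$I{\left(T \right)} 149 + \sqrt{-49 + 60} = - \frac{30 \left(-16\right)^{2}}{11} \cdot 149 + \sqrt{-49 + 60} = \left(- \frac{30}{11}\right) 256 \cdot 149 + \sqrt{11} = \left(- \frac{7680}{11}\right) 149 + \sqrt{11} = - \frac{1144320}{11} + \sqrt{11}$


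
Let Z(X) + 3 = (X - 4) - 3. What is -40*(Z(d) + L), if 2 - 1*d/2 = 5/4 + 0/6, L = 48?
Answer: -1580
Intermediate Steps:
d = 3/2 (d = 4 - 2*(5/4 + 0/6) = 4 - 2*(5*(1/4) + 0*(1/6)) = 4 - 2*(5/4 + 0) = 4 - 2*5/4 = 4 - 5/2 = 3/2 ≈ 1.5000)
Z(X) = -10 + X (Z(X) = -3 + ((X - 4) - 3) = -3 + ((-4 + X) - 3) = -3 + (-7 + X) = -10 + X)
-40*(Z(d) + L) = -40*((-10 + 3/2) + 48) = -40*(-17/2 + 48) = -40*79/2 = -1580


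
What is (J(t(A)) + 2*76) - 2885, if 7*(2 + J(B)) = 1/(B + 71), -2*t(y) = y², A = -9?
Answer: -1167843/427 ≈ -2735.0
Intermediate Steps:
t(y) = -y²/2
J(B) = -2 + 1/(7*(71 + B)) (J(B) = -2 + 1/(7*(B + 71)) = -2 + 1/(7*(71 + B)))
(J(t(A)) + 2*76) - 2885 = ((-993 - (-7)*(-9)²)/(7*(71 - ½*(-9)²)) + 2*76) - 2885 = ((-993 - (-7)*81)/(7*(71 - ½*81)) + 152) - 2885 = ((-993 - 14*(-81/2))/(7*(71 - 81/2)) + 152) - 2885 = ((-993 + 567)/(7*(61/2)) + 152) - 2885 = ((⅐)*(2/61)*(-426) + 152) - 2885 = (-852/427 + 152) - 2885 = 64052/427 - 2885 = -1167843/427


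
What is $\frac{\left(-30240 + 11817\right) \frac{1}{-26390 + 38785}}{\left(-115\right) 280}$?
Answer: $\frac{801}{17353000} \approx 4.6159 \cdot 10^{-5}$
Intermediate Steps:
$\frac{\left(-30240 + 11817\right) \frac{1}{-26390 + 38785}}{\left(-115\right) 280} = \frac{\left(-18423\right) \frac{1}{12395}}{-32200} = \left(-18423\right) \frac{1}{12395} \left(- \frac{1}{32200}\right) = \left(- \frac{18423}{12395}\right) \left(- \frac{1}{32200}\right) = \frac{801}{17353000}$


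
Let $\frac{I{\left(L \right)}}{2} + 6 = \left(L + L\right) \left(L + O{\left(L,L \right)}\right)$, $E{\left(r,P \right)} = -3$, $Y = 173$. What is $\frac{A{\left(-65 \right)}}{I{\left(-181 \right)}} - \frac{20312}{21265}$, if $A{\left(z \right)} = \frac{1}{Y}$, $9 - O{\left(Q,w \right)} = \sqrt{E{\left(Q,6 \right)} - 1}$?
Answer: $- \frac{2724443609683211}{2852269406027060} - \frac{181 i}{335324407010} \approx -0.95518 - 5.3978 \cdot 10^{-10} i$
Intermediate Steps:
$O{\left(Q,w \right)} = 9 - 2 i$ ($O{\left(Q,w \right)} = 9 - \sqrt{-3 - 1} = 9 - \sqrt{-4} = 9 - 2 i$)
$I{\left(L \right)} = -12 + 4 L \left(9 + L - 2 i\right)$ ($I{\left(L \right)} = -12 + 2 \left(L + L\right) \left(L + \left(9 - 2 i\right)\right) = -12 + 2 \cdot 2 L \left(9 + L - 2 i\right) = -12 + 4 L \left(9 + L - 2 i\right)$)
$A{\left(z \right)} = \frac{1}{173}$
$\frac{A{\left(-65 \right)}}{I{\left(-181 \right)}} - \frac{20312}{21265} = \frac{1}{173 \left(-12 + 4 \left(-181\right)^{2} + 4 \left(-181\right) \left(9 - 2 i\right)\right)} - \frac{20312}{21265} = \frac{1}{173 \left(-12 + 4 \cdot 32761 - \left(6516 - 1448 i\right)\right)} - \frac{20312}{21265} = \frac{1}{173 \left(-12 + 131044 - \left(6516 - 1448 i\right)\right)} - \frac{20312}{21265} = \frac{1}{173 \left(124516 + 1448 i\right)} - \frac{20312}{21265} = \frac{\frac{1}{15506330960} \left(124516 - 1448 i\right)}{173} - \frac{20312}{21265} = \frac{124516 - 1448 i}{2682595256080} - \frac{20312}{21265} = - \frac{20312}{21265} + \frac{124516 - 1448 i}{2682595256080}$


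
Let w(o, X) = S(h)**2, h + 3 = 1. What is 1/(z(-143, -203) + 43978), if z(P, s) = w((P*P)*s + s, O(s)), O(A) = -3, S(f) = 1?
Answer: 1/43979 ≈ 2.2738e-5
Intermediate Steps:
h = -2 (h = -3 + 1 = -2)
w(o, X) = 1 (w(o, X) = 1**2 = 1)
z(P, s) = 1
1/(z(-143, -203) + 43978) = 1/(1 + 43978) = 1/43979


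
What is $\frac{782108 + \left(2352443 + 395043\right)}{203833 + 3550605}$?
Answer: $\frac{1764797}{1877219} \approx 0.94011$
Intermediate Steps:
$\frac{782108 + \left(2352443 + 395043\right)}{203833 + 3550605} = \frac{782108 + 2747486}{3754438} = 3529594 \cdot \frac{1}{3754438} = \frac{1764797}{1877219}$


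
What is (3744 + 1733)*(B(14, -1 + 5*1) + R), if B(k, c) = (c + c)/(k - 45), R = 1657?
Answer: 281293243/31 ≈ 9.0740e+6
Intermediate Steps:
B(k, c) = 2*c/(-45 + k) (B(k, c) = (2*c)/(-45 + k) = 2*c/(-45 + k))
(3744 + 1733)*(B(14, -1 + 5*1) + R) = (3744 + 1733)*(2*(-1 + 5*1)/(-45 + 14) + 1657) = 5477*(2*(-1 + 5)/(-31) + 1657) = 5477*(2*4*(-1/31) + 1657) = 5477*(-8/31 + 1657) = 5477*(51359/31) = 281293243/31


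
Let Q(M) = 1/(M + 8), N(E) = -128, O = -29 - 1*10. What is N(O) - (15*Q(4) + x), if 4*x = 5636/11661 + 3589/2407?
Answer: -3641646785/28068027 ≈ -129.74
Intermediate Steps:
O = -39 (O = -29 - 10 = -39)
Q(M) = 1/(8 + M)
x = 55417181/112272108 (x = (5636/11661 + 3589/2407)/4 = (¼)*(55417181/28068027) = 55417181/112272108 ≈ 0.49360)
N(O) - (15*Q(4) + x) = -128 - (15/(8 + 4) + 55417181/112272108) = -128 - (15/12 + 55417181/112272108) = -128 - (15*(1/12) + 55417181/112272108) = -128 - (5/4 + 55417181/112272108) = -128 - 1*48939329/28068027 = -128 - 48939329/28068027 = -3641646785/28068027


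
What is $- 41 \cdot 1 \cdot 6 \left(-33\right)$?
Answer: $8118$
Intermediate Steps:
$- 41 \cdot 1 \cdot 6 \left(-33\right) = \left(-41\right) 6 \left(-33\right) = \left(-246\right) \left(-33\right) = 8118$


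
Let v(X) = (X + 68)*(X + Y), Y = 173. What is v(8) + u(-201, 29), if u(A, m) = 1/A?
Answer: 2764955/201 ≈ 13756.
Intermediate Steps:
v(X) = (68 + X)*(173 + X) (v(X) = (X + 68)*(X + 173) = (68 + X)*(173 + X))
v(8) + u(-201, 29) = (11764 + 8² + 241*8) + 1/(-201) = (11764 + 64 + 1928) - 1/201 = 13756 - 1/201 = 2764955/201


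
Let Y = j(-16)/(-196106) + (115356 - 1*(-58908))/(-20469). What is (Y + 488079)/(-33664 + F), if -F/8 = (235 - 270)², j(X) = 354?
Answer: -163263388697783/14539047432108 ≈ -11.229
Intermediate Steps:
Y = -5696910335/669015619 (Y = 354/(-196106) + (115356 - 1*(-58908))/(-20469) = 354*(-1/196106) + (115356 + 58908)*(-1/20469) = -177/98053 + 174264*(-1/20469) = -177/98053 - 58088/6823 = -5696910335/669015619 ≈ -8.5154)
F = -9800 (F = -8*(235 - 270)² = -8*(-35)² = -8*1225 = -9800)
(Y + 488079)/(-33664 + F) = (-5696910335/669015619 + 488079)/(-33664 - 9800) = (326526777395566/669015619)/(-43464) = (326526777395566/669015619)*(-1/43464) = -163263388697783/14539047432108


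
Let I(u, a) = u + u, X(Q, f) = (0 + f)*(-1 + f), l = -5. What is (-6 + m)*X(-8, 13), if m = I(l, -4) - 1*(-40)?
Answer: 3744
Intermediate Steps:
X(Q, f) = f*(-1 + f)
I(u, a) = 2*u
m = 30 (m = 2*(-5) - 1*(-40) = -10 + 40 = 30)
(-6 + m)*X(-8, 13) = (-6 + 30)*(13*(-1 + 13)) = 24*(13*12) = 24*156 = 3744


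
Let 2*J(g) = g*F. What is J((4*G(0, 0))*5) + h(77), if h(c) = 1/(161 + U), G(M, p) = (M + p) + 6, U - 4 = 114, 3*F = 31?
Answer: 172981/279 ≈ 620.00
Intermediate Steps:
F = 31/3 (F = (⅓)*31 = 31/3 ≈ 10.333)
U = 118 (U = 4 + 114 = 118)
G(M, p) = 6 + M + p
h(c) = 1/279 (h(c) = 1/(161 + 118) = 1/279)
J(g) = 31*g/6 (J(g) = (g*(31/3))/2 = (31*g/3)/2 = 31*g/6)
J((4*G(0, 0))*5) + h(77) = 31*((4*(6 + 0 + 0))*5)/6 + 1/279 = 31*((4*6)*5)/6 + 1/279 = 31*(24*5)/6 + 1/279 = (31/6)*120 + 1/279 = 620 + 1/279 = 172981/279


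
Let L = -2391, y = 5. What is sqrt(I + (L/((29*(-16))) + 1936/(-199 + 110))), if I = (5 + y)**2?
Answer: sqrt(8889209195)/10324 ≈ 9.1324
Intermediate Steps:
I = 100 (I = (5 + 5)**2 = 10**2 = 100)
sqrt(I + (L/((29*(-16))) + 1936/(-199 + 110))) = sqrt(100 + (-2391/(29*(-16)) + 1936/(-199 + 110))) = sqrt(100 + (-2391/(-464) + 1936/(-89))) = sqrt(100 + (-2391*(-1/464) + 1936*(-1/89))) = sqrt(100 + (2391/464 - 1936/89)) = sqrt(100 - 685505/41296) = sqrt(3444095/41296) = sqrt(8889209195)/10324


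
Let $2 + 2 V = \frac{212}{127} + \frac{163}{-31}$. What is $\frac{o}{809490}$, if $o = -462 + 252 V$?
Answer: $- \frac{765212}{531160355} \approx -0.0014406$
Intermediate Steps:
$V = - \frac{22003}{7874}$ ($V = -1 + \frac{\frac{212}{127} + \frac{163}{-31}}{2} = -1 + \frac{212 \cdot \frac{1}{127} + 163 \left(- \frac{1}{31}\right)}{2} = -1 + \frac{\frac{212}{127} - \frac{163}{31}}{2} = -1 + \frac{1}{2} \left(- \frac{14129}{3937}\right) = -1 - \frac{14129}{7874} = - \frac{22003}{7874} \approx -2.7944$)
$o = - \frac{4591272}{3937}$ ($o = -462 + 252 \left(- \frac{22003}{7874}\right) = -462 - \frac{2772378}{3937} = - \frac{4591272}{3937} \approx -1166.2$)
$\frac{o}{809490} = - \frac{4591272}{3937 \cdot 809490} = \left(- \frac{4591272}{3937}\right) \frac{1}{809490} = - \frac{765212}{531160355}$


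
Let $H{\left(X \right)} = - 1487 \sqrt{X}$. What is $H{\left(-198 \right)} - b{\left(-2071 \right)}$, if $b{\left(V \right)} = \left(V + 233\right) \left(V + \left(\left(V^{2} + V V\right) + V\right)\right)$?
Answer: $15758901720 - 4461 i \sqrt{22} \approx 1.5759 \cdot 10^{10} - 20924.0 i$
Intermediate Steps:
$b{\left(V \right)} = \left(233 + V\right) \left(2 V + 2 V^{2}\right)$ ($b{\left(V \right)} = \left(233 + V\right) \left(V + \left(\left(V^{2} + V^{2}\right) + V\right)\right) = \left(233 + V\right) \left(V + \left(2 V^{2} + V\right)\right) = \left(233 + V\right) \left(V + \left(V + 2 V^{2}\right)\right) = \left(233 + V\right) \left(2 V + 2 V^{2}\right)$)
$H{\left(-198 \right)} - b{\left(-2071 \right)} = - 1487 \sqrt{-198} - 2 \left(-2071\right) \left(233 + \left(-2071\right)^{2} + 234 \left(-2071\right)\right) = - 1487 \cdot 3 i \sqrt{22} - 2 \left(-2071\right) \left(233 + 4289041 - 484614\right) = - 4461 i \sqrt{22} - 2 \left(-2071\right) 3804660 = - 4461 i \sqrt{22} - -15758901720 = - 4461 i \sqrt{22} + 15758901720 = 15758901720 - 4461 i \sqrt{22}$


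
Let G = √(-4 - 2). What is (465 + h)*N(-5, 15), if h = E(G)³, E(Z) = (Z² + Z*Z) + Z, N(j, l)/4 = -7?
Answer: 29316 - 11928*I*√6 ≈ 29316.0 - 29218.0*I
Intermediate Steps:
N(j, l) = -28 (N(j, l) = 4*(-7) = -28)
G = I*√6 (G = √(-6) = I*√6 ≈ 2.4495*I)
E(Z) = Z + 2*Z² (E(Z) = (Z² + Z²) + Z = 2*Z² + Z = Z + 2*Z²)
h = -6*I*√6*(1 + 2*I*√6)³ (h = ((I*√6)*(1 + 2*(I*√6)))³ = ((I*√6)*(1 + 2*I*√6))³ = (I*√6*(1 + 2*I*√6))³ = -6*I*√6*(1 + 2*I*√6)³ ≈ -1512.0 + 1043.5*I)
(465 + h)*N(-5, 15) = (465 + (-1512 + 426*I*√6))*(-28) = (-1047 + 426*I*√6)*(-28) = 29316 - 11928*I*√6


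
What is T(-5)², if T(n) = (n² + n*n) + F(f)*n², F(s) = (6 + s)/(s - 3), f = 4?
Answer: 90000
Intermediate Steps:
F(s) = (6 + s)/(-3 + s)
T(n) = 12*n² (T(n) = (n² + n*n) + ((6 + 4)/(-3 + 4))*n² = (n² + n²) + (10/1)*n² = 2*n² + (1*10)*n² = 2*n² + 10*n² = 12*n²)
T(-5)² = (12*(-5)²)² = (12*25)² = 300² = 90000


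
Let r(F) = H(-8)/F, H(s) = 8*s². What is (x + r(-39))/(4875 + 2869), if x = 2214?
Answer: 42917/151008 ≈ 0.28420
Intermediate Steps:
r(F) = 512/F (r(F) = (8*(-8)²)/F = (8*64)/F = 512/F)
(x + r(-39))/(4875 + 2869) = (2214 + 512/(-39))/(4875 + 2869) = (2214 + 512*(-1/39))/7744 = (2214 - 512/39)*(1/7744) = (85834/39)*(1/7744) = 42917/151008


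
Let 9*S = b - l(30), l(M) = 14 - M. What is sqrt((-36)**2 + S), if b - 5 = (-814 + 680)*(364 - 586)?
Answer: sqrt(41433)/3 ≈ 67.850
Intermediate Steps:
b = 29753 (b = 5 + (-814 + 680)*(364 - 586) = 5 - 134*(-222) = 5 + 29748 = 29753)
S = 9923/3 (S = (29753 - (14 - 1*30))/9 = (29753 - (14 - 30))/9 = (29753 - 1*(-16))/9 = (29753 + 16)/9 = (1/9)*29769 = 9923/3 ≈ 3307.7)
sqrt((-36)**2 + S) = sqrt((-36)**2 + 9923/3) = sqrt(1296 + 9923/3) = sqrt(13811/3) = sqrt(41433)/3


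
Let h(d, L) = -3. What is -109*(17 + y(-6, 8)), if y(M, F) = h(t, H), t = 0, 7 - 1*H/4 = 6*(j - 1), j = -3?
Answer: -1526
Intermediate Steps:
H = 124 (H = 28 - 24*(-3 - 1) = 28 - 24*(-4) = 28 - 4*(-24) = 28 + 96 = 124)
y(M, F) = -3
-109*(17 + y(-6, 8)) = -109*(17 - 3) = -109*14 = -1526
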